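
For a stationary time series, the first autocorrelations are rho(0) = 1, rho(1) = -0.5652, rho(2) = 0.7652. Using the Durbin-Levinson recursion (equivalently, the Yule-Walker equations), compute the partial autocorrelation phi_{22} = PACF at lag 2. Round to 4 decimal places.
\phi_{22} = 0.6550

The PACF at lag k is phi_{kk}, the last component of the solution
to the Yule-Walker system G_k phi = r_k where
  (G_k)_{ij} = rho(|i - j|), (r_k)_i = rho(i), i,j = 1..k.
Equivalently, Durbin-Levinson gives phi_{kk} iteratively:
  phi_{11} = rho(1)
  phi_{kk} = [rho(k) - sum_{j=1..k-1} phi_{k-1,j} rho(k-j)]
            / [1 - sum_{j=1..k-1} phi_{k-1,j} rho(j)],
  phi_{k,j} = phi_{k-1,j} - phi_{kk} phi_{k-1,k-j},  j = 1..k-1.
Step k = 1:
  phi_11 = rho(1) = -0.5652.
Step k = 2:
  phi_22 = [rho(2) - phi_11 rho(1)] / [1 - phi_11 rho(1)] = [0.7652 - (-0.5652)(-0.5652)] / [1 - (-0.5652)(-0.5652)]
         = 0.44574896 / 0.68054896 = 0.655.
Therefore phi_{22} = 0.6550.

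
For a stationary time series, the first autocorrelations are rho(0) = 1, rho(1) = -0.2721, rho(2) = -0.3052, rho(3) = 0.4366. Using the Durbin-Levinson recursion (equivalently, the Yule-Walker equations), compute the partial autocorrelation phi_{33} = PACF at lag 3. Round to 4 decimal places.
\phi_{33} = 0.2700

The PACF at lag k is phi_{kk}, the last component of the solution
to the Yule-Walker system G_k phi = r_k where
  (G_k)_{ij} = rho(|i - j|), (r_k)_i = rho(i), i,j = 1..k.
Equivalently, Durbin-Levinson gives phi_{kk} iteratively:
  phi_{11} = rho(1)
  phi_{kk} = [rho(k) - sum_{j=1..k-1} phi_{k-1,j} rho(k-j)]
            / [1 - sum_{j=1..k-1} phi_{k-1,j} rho(j)],
  phi_{k,j} = phi_{k-1,j} - phi_{kk} phi_{k-1,k-j},  j = 1..k-1.
Step k = 1:
  phi_11 = rho(1) = -0.2721.
Step k = 2:
  phi_22 = [rho(2) - phi_11 rho(1)] / [1 - phi_11 rho(1)] = [-0.3052 - (-0.2721)(-0.2721)] / [1 - (-0.2721)(-0.2721)]
         = -0.37923841 / 0.92596159 = -0.409562.
  Update: phi_21 = phi_11 - phi_22 phi_11 = -0.2721 - (-0.409562)(-0.2721) = -0.383542.
Step k = 3:
  phi_33 = [rho(3) - phi_21 rho(2) - phi_22 rho(1)] / [1 - phi_21 rho(1) - phi_22 rho(2)]
    numerator   = 0.4366 - (-0.383542)(-0.3052) - (-0.409562)(-0.2721) = 0.20810132
    denominator = 1 - (-0.383542)(-0.2721) - (-0.409562)(-0.3052) = 0.77064006
  phi_33 = 0.20810132 / 0.77064006 = 0.27.
Therefore phi_{33} = 0.2700.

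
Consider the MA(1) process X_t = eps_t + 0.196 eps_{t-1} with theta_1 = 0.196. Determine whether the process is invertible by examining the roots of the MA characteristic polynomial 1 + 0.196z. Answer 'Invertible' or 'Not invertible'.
\text{Invertible}

The MA(q) characteristic polynomial is P(z) = 1 + 0.196z.
Invertibility requires all roots to lie outside the unit circle, i.e. |z| > 1 for every root.
This is linear in z: 1 + (0.196) z = 0  =>  z = -1/(0.196) = -5.102041,  |z| = 5.102041.
Moduli of all roots: 5.1020.
All moduli strictly greater than 1? Yes.
Verdict: Invertible.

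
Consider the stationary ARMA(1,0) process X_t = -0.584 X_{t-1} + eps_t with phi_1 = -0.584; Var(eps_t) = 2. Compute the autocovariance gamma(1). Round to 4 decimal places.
\gamma(1) = -1.7725

Multiply the model equation by X_{t-k} and take expectations. With theta_0 = psi_0 = 1 and psi_j the MA(infinity) weights, this gives
  gamma(k) - sum_i phi_i gamma(k-i) = c_k,
  c_k = sigma^2 * sum_{j=k..q} theta_j psi_{j-k}   (c_k = 0 for k > q),
using gamma(-m) = gamma(m).
Pure AR (q = 0): c_0 = sigma^2 = 2, c_k = 0 for k >= 1.
Equations for k = 0 and k = 1 (AR order 1):
  gamma(0) = phi_1 gamma(1) + c_0
  gamma(1) = phi_1 gamma(0) + c_1
Substituting the second into the first: gamma(0) (1 - phi_1^2) = c_0 + phi_1 c_1, so
  gamma(0) = c_0 / (1 - phi_1^2) = 2 / (1 - (-0.584)^2) = 2 / 0.658944 = 3.035159.
  gamma(1) = phi_1 gamma(0) = (-0.584)(3.035159) = -1.772533.
Therefore gamma(1) = -1.7725 (to 4 decimal places).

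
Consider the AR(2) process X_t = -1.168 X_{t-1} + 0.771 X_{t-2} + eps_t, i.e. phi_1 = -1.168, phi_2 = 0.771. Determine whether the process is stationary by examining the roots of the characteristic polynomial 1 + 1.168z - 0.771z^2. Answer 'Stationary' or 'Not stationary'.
\text{Not stationary}

The AR(p) characteristic polynomial is P(z) = 1 + 1.168z - 0.771z^2.
Stationarity requires all roots to lie outside the unit circle, i.e. |z| > 1 for every root.
Set 1 + (1.168) z + (-0.771) z^2 = 0, i.e. a z^2 + b z + c = 0 with a = -0.771, b = 1.168, c = 1.
Discriminant D = b^2 - 4ac = (1.168)^2 - 4*(-0.771)*1 = 1.364224 - (-3.084) = 4.448224.
D >= 0, so the roots are real: z = (-b +/- sqrt(D)) / (2a) = (-1.168 +/- 2.109081) / (-1.542).
  z_1 = (-1.168 + 2.109081) / (-1.542) = -0.6103,   |z_1| = 0.6103.
  z_2 = (-1.168 - 2.109081) / (-1.542) = 2.1252,   |z_2| = 2.1252.
Moduli of all roots: 0.6103, 2.1252.
All moduli strictly greater than 1? No.
Verdict: Not stationary.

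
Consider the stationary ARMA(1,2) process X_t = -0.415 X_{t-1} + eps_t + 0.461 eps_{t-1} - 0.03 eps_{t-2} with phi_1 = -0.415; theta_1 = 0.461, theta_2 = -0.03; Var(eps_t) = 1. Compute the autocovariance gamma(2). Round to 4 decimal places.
\gamma(2) = -0.0477

Multiply the model equation by X_{t-k} and take expectations. With theta_0 = psi_0 = 1 and psi_j the MA(infinity) weights, this gives
  gamma(k) - sum_i phi_i gamma(k-i) = c_k,
  c_k = sigma^2 * sum_{j=k..q} theta_j psi_{j-k}   (c_k = 0 for k > q),
using gamma(-m) = gamma(m).
psi-weights needed (psi_j = theta_j + sum_i phi_i psi_{j-i}):
  psi_1 = theta_1 + phi_1 = 0.461 + (-0.415) = 0.046
  psi_2 = theta_2 + phi_1 psi_1 = -0.03 + (-0.415)(0.046) = -0.04909
Right-hand sides:
  c_0 = sigma^2 (1 + theta_1 psi_1 + theta_2 psi_2) = 1 * (1 + (0.461)(0.046) + (-0.03)(-0.04909)) = 1 * 1.022679 = 1.022679
  c_1 = sigma^2 (theta_1 + theta_2 psi_1) = 1 * (0.461 + (-0.03)(0.046)) = 0.45962
  c_2 = sigma^2 theta_2 = 1 * (-0.03) = -0.03
Equations for k = 0 and k = 1 (AR order 1):
  gamma(0) = phi_1 gamma(1) + c_0
  gamma(1) = phi_1 gamma(0) + c_1
Substituting the second into the first: gamma(0) (1 - phi_1^2) = c_0 + phi_1 c_1, so
  gamma(0) = (c_0 + phi_1 c_1) / (1 - phi_1^2) = (1.022679 + (-0.415)(0.45962)) / (1 - (-0.415)^2) = 0.831936 / 0.827775 = 1.005027.
  gamma(1) = phi_1 gamma(0) + c_1 = (-0.415)(1.005027) + (0.45962) = 0.042534.
For k = 2: gamma(2) = phi_1 gamma(1) + c_2
  = (-0.415)(0.042534) + (-0.03) = -0.047651.
Therefore gamma(2) = -0.0477 (to 4 decimal places).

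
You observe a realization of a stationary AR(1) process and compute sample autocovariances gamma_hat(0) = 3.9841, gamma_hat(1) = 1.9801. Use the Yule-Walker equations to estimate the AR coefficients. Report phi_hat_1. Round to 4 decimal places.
\hat\phi_{1} = 0.4970

The Yule-Walker equations for an AR(p) process read, in matrix form,
  Gamma_p phi = r_p,   with   (Gamma_p)_{ij} = gamma(|i - j|),
                       (r_p)_i = gamma(i),   i,j = 1..p.
Substitute the sample gammas (Toeplitz matrix and right-hand side of size 1):
  Gamma_p = [[3.9841]]
  r_p     = [1.9801]
With p = 1 this is the single equation gamma(0) phi_1 = gamma(1):
  phi_hat_1 = gamma(1) / gamma(0) = 1.9801 / 3.9841 = 0.4970.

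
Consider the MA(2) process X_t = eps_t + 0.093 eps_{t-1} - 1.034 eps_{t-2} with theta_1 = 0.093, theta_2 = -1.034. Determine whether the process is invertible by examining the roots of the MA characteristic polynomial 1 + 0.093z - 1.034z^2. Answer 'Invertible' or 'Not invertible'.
\text{Not invertible}

The MA(q) characteristic polynomial is P(z) = 1 + 0.093z - 1.034z^2.
Invertibility requires all roots to lie outside the unit circle, i.e. |z| > 1 for every root.
Set 1 + (0.093) z + (-1.034) z^2 = 0, i.e. a z^2 + b z + c = 0 with a = -1.034, b = 0.093, c = 1.
Discriminant D = b^2 - 4ac = (0.093)^2 - 4*(-1.034)*1 = 0.008649 - (-4.136) = 4.144649.
D >= 0, so the roots are real: z = (-b +/- sqrt(D)) / (2a) = (-0.093 +/- 2.035841) / (-2.068).
  z_1 = (-0.093 + 2.035841) / (-2.068) = -0.9395,   |z_1| = 0.9395.
  z_2 = (-0.093 - 2.035841) / (-2.068) = 1.0294,   |z_2| = 1.0294.
Moduli of all roots: 0.9395, 1.0294.
All moduli strictly greater than 1? No.
Verdict: Not invertible.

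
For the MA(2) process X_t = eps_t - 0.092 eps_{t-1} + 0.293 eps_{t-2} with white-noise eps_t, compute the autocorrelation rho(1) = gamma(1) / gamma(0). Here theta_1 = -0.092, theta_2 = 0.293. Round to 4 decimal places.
\rho(1) = -0.1087

For an MA(q) process with theta_0 = 1, the autocovariance is
  gamma(k) = sigma^2 * sum_{i=0..q-k} theta_i * theta_{i+k},
and rho(k) = gamma(k) / gamma(0). Sigma^2 cancels.
  numerator   = (1)*(-0.092) + (-0.092)*(0.293) = -0.118956.
  denominator = (1)^2 + (-0.092)^2 + (0.293)^2 = 1.094313.
  rho(1) = -0.118956 / 1.094313 = -0.1087.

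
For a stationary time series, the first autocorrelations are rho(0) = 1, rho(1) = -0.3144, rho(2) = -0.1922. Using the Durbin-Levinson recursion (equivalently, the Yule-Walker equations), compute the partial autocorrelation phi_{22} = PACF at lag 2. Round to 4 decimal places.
\phi_{22} = -0.3230

The PACF at lag k is phi_{kk}, the last component of the solution
to the Yule-Walker system G_k phi = r_k where
  (G_k)_{ij} = rho(|i - j|), (r_k)_i = rho(i), i,j = 1..k.
Equivalently, Durbin-Levinson gives phi_{kk} iteratively:
  phi_{11} = rho(1)
  phi_{kk} = [rho(k) - sum_{j=1..k-1} phi_{k-1,j} rho(k-j)]
            / [1 - sum_{j=1..k-1} phi_{k-1,j} rho(j)],
  phi_{k,j} = phi_{k-1,j} - phi_{kk} phi_{k-1,k-j},  j = 1..k-1.
Step k = 1:
  phi_11 = rho(1) = -0.3144.
Step k = 2:
  phi_22 = [rho(2) - phi_11 rho(1)] / [1 - phi_11 rho(1)] = [-0.1922 - (-0.3144)(-0.3144)] / [1 - (-0.3144)(-0.3144)]
         = -0.29104736 / 0.90115264 = -0.323.
Therefore phi_{22} = -0.3230.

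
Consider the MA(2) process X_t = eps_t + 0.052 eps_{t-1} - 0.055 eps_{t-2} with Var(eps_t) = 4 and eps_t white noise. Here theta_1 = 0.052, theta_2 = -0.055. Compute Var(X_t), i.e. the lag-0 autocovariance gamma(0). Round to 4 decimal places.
\gamma(0) = 4.0229

For an MA(q) process X_t = eps_t + sum_i theta_i eps_{t-i} with
Var(eps_t) = sigma^2, the variance is
  gamma(0) = sigma^2 * (1 + sum_i theta_i^2).
  sum_i theta_i^2 = (0.052)^2 + (-0.055)^2 = 0.002704 + 0.003025 = 0.005729.
  gamma(0) = 4 * (1 + 0.005729) = 4 * 1.005729 = 4.022916, which rounds to 4.0229.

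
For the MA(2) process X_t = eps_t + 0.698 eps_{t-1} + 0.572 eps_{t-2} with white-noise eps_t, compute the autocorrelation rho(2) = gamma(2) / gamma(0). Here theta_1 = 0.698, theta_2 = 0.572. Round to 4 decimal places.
\rho(2) = 0.3153

For an MA(q) process with theta_0 = 1, the autocovariance is
  gamma(k) = sigma^2 * sum_{i=0..q-k} theta_i * theta_{i+k},
and rho(k) = gamma(k) / gamma(0). Sigma^2 cancels.
  numerator   = (1)*(0.572) = 0.572.
  denominator = (1)^2 + (0.698)^2 + (0.572)^2 = 1.814388.
  rho(2) = 0.572 / 1.814388 = 0.3153.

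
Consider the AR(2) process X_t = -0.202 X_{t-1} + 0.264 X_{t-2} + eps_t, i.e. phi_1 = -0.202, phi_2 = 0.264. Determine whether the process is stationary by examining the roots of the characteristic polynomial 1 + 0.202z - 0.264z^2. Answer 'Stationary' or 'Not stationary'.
\text{Stationary}

The AR(p) characteristic polynomial is P(z) = 1 + 0.202z - 0.264z^2.
Stationarity requires all roots to lie outside the unit circle, i.e. |z| > 1 for every root.
Set 1 + (0.202) z + (-0.264) z^2 = 0, i.e. a z^2 + b z + c = 0 with a = -0.264, b = 0.202, c = 1.
Discriminant D = b^2 - 4ac = (0.202)^2 - 4*(-0.264)*1 = 0.040804 - (-1.056) = 1.096804.
D >= 0, so the roots are real: z = (-b +/- sqrt(D)) / (2a) = (-0.202 +/- 1.047284) / (-0.528).
  z_1 = (-0.202 + 1.047284) / (-0.528) = -1.6009,   |z_1| = 1.6009.
  z_2 = (-0.202 - 1.047284) / (-0.528) = 2.3661,   |z_2| = 2.3661.
Moduli of all roots: 1.6009, 2.3661.
All moduli strictly greater than 1? Yes.
Verdict: Stationary.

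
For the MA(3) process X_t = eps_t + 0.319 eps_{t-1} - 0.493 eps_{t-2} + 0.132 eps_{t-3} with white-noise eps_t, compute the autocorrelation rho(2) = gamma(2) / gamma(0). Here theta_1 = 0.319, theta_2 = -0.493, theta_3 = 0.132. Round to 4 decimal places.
\rho(2) = -0.3310

For an MA(q) process with theta_0 = 1, the autocovariance is
  gamma(k) = sigma^2 * sum_{i=0..q-k} theta_i * theta_{i+k},
and rho(k) = gamma(k) / gamma(0). Sigma^2 cancels.
  numerator   = (1)*(-0.493) + (0.319)*(0.132) = -0.450892.
  denominator = (1)^2 + (0.319)^2 + (-0.493)^2 + (0.132)^2 = 1.362234.
  rho(2) = -0.450892 / 1.362234 = -0.3310.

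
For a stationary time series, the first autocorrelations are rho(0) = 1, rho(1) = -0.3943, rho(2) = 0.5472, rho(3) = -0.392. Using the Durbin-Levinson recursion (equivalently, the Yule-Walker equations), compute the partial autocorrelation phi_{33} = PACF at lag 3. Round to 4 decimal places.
\phi_{33} = -0.1409

The PACF at lag k is phi_{kk}, the last component of the solution
to the Yule-Walker system G_k phi = r_k where
  (G_k)_{ij} = rho(|i - j|), (r_k)_i = rho(i), i,j = 1..k.
Equivalently, Durbin-Levinson gives phi_{kk} iteratively:
  phi_{11} = rho(1)
  phi_{kk} = [rho(k) - sum_{j=1..k-1} phi_{k-1,j} rho(k-j)]
            / [1 - sum_{j=1..k-1} phi_{k-1,j} rho(j)],
  phi_{k,j} = phi_{k-1,j} - phi_{kk} phi_{k-1,k-j},  j = 1..k-1.
Step k = 1:
  phi_11 = rho(1) = -0.3943.
Step k = 2:
  phi_22 = [rho(2) - phi_11 rho(1)] / [1 - phi_11 rho(1)] = [0.5472 - (-0.3943)(-0.3943)] / [1 - (-0.3943)(-0.3943)]
         = 0.39172751 / 0.84452751 = 0.463842.
  Update: phi_21 = phi_11 - phi_22 phi_11 = -0.3943 - (0.463842)(-0.3943) = -0.211407.
Step k = 3:
  phi_33 = [rho(3) - phi_21 rho(2) - phi_22 rho(1)] / [1 - phi_21 rho(1) - phi_22 rho(2)]
    numerator   = -0.392 - (-0.211407)(0.5472) - (0.463842)(-0.3943) = -0.0934251
    denominator = 1 - (-0.211407)(-0.3943) - (0.463842)(0.5472) = 0.66282775
  phi_33 = -0.0934251 / 0.66282775 = -0.1409.
Therefore phi_{33} = -0.1409.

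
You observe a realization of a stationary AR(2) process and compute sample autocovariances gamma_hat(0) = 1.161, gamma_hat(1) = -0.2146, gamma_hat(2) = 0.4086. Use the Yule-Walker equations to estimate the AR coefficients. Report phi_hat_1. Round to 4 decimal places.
\hat\phi_{1} = -0.1240

The Yule-Walker equations for an AR(p) process read, in matrix form,
  Gamma_p phi = r_p,   with   (Gamma_p)_{ij} = gamma(|i - j|),
                       (r_p)_i = gamma(i),   i,j = 1..p.
Substitute the sample gammas (Toeplitz matrix and right-hand side of size 2):
  Gamma_p = [[1.161, -0.2146], [-0.2146, 1.161]]
  r_p     = [-0.2146, 0.4086]
Written out:
  1.161 phi_1 - 0.2146 phi_2 = -0.2146
  -0.2146 phi_1 + 1.161 phi_2 = 0.4086
Solve by Cramer's rule:
  det = gamma(0)^2 - gamma(1)^2 = (1.161)^2 - (-0.2146)^2 = 1.347921 - 0.04605316 = 1.30186784
  phi_hat_1 = [gamma(1) gamma(0) - gamma(1) gamma(2)] / det = [(-0.2146)(1.161) - (-0.2146)(0.4086)] / 1.30186784 = -0.16146504 / 1.30186784 = -0.124
  phi_hat_2 = [gamma(0) gamma(2) - gamma(1)^2] / det = [(1.161)(0.4086) - (-0.2146)^2] / 1.30186784 = 0.42833144 / 1.30186784 = 0.329
So phi_hat = [-0.1240, 0.3290].
Therefore phi_hat_1 = -0.1240.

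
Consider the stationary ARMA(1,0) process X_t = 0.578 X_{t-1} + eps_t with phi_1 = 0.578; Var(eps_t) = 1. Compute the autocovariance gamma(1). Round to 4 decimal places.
\gamma(1) = 0.8680

Multiply the model equation by X_{t-k} and take expectations. With theta_0 = psi_0 = 1 and psi_j the MA(infinity) weights, this gives
  gamma(k) - sum_i phi_i gamma(k-i) = c_k,
  c_k = sigma^2 * sum_{j=k..q} theta_j psi_{j-k}   (c_k = 0 for k > q),
using gamma(-m) = gamma(m).
Pure AR (q = 0): c_0 = sigma^2 = 1, c_k = 0 for k >= 1.
Equations for k = 0 and k = 1 (AR order 1):
  gamma(0) = phi_1 gamma(1) + c_0
  gamma(1) = phi_1 gamma(0) + c_1
Substituting the second into the first: gamma(0) (1 - phi_1^2) = c_0 + phi_1 c_1, so
  gamma(0) = c_0 / (1 - phi_1^2) = 1 / (1 - (0.578)^2) = 1 / 0.665916 = 1.501691.
  gamma(1) = phi_1 gamma(0) = (0.578)(1.501691) = 0.867977.
Therefore gamma(1) = 0.8680 (to 4 decimal places).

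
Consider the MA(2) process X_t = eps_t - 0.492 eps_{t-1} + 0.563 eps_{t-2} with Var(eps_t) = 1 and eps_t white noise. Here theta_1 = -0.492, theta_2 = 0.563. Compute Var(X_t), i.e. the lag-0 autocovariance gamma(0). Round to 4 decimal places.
\gamma(0) = 1.5590

For an MA(q) process X_t = eps_t + sum_i theta_i eps_{t-i} with
Var(eps_t) = sigma^2, the variance is
  gamma(0) = sigma^2 * (1 + sum_i theta_i^2).
  sum_i theta_i^2 = (-0.492)^2 + (0.563)^2 = 0.242064 + 0.316969 = 0.559033.
  gamma(0) = 1 * (1 + 0.559033) = 1 * 1.559033 = 1.559033, which rounds to 1.5590.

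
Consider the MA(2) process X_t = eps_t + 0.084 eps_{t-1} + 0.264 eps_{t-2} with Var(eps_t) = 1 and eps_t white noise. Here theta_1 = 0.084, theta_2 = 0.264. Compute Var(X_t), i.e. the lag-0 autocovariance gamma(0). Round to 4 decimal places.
\gamma(0) = 1.0768

For an MA(q) process X_t = eps_t + sum_i theta_i eps_{t-i} with
Var(eps_t) = sigma^2, the variance is
  gamma(0) = sigma^2 * (1 + sum_i theta_i^2).
  sum_i theta_i^2 = (0.084)^2 + (0.264)^2 = 0.007056 + 0.069696 = 0.076752.
  gamma(0) = 1 * (1 + 0.076752) = 1 * 1.076752 = 1.076752, which rounds to 1.0768.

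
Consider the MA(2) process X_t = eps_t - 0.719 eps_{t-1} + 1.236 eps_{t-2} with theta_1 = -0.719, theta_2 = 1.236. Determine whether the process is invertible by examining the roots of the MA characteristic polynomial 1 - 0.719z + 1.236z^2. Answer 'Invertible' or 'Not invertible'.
\text{Not invertible}

The MA(q) characteristic polynomial is P(z) = 1 - 0.719z + 1.236z^2.
Invertibility requires all roots to lie outside the unit circle, i.e. |z| > 1 for every root.
Set 1 + (-0.719) z + (1.236) z^2 = 0, i.e. a z^2 + b z + c = 0 with a = 1.236, b = -0.719, c = 1.
Discriminant D = b^2 - 4ac = (-0.719)^2 - 4*(1.236)*1 = 0.516961 - (4.944) = -4.427039.
D < 0, so the roots are the complex-conjugate pair z = (-b +/- i sqrt(-D)) / (2a) = 0.2909 +/- 0.8512i.
For a conjugate pair |z|^2 = z * conj(z) = (product of roots) = c/a = 1/(1.236) = 0.809061, so |z| = sqrt(0.809061) = 0.8995 for both roots.
Moduli of all roots: 0.8995, 0.8995.
All moduli strictly greater than 1? No.
Verdict: Not invertible.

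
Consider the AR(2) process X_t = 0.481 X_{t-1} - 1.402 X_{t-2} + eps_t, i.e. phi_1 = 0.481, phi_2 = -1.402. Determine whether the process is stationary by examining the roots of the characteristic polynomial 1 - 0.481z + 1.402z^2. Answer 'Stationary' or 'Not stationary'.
\text{Not stationary}

The AR(p) characteristic polynomial is P(z) = 1 - 0.481z + 1.402z^2.
Stationarity requires all roots to lie outside the unit circle, i.e. |z| > 1 for every root.
Set 1 + (-0.481) z + (1.402) z^2 = 0, i.e. a z^2 + b z + c = 0 with a = 1.402, b = -0.481, c = 1.
Discriminant D = b^2 - 4ac = (-0.481)^2 - 4*(1.402)*1 = 0.231361 - (5.608) = -5.376639.
D < 0, so the roots are the complex-conjugate pair z = (-b +/- i sqrt(-D)) / (2a) = 0.1715 +/- 0.8269i.
For a conjugate pair |z|^2 = z * conj(z) = (product of roots) = c/a = 1/(1.402) = 0.713267, so |z| = sqrt(0.713267) = 0.8446 for both roots.
Moduli of all roots: 0.8446, 0.8446.
All moduli strictly greater than 1? No.
Verdict: Not stationary.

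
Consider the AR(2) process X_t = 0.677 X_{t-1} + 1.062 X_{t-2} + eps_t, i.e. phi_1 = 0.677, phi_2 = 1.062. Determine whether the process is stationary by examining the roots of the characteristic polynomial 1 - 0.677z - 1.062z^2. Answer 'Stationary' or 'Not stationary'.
\text{Not stationary}

The AR(p) characteristic polynomial is P(z) = 1 - 0.677z - 1.062z^2.
Stationarity requires all roots to lie outside the unit circle, i.e. |z| > 1 for every root.
Set 1 + (-0.677) z + (-1.062) z^2 = 0, i.e. a z^2 + b z + c = 0 with a = -1.062, b = -0.677, c = 1.
Discriminant D = b^2 - 4ac = (-0.677)^2 - 4*(-1.062)*1 = 0.458329 - (-4.248) = 4.706329.
D >= 0, so the roots are real: z = (-b +/- sqrt(D)) / (2a) = (0.677 +/- 2.169408) / (-2.124).
  z_1 = (0.677 + 2.169408) / (-2.124) = -1.3401,   |z_1| = 1.3401.
  z_2 = (0.677 - 2.169408) / (-2.124) = 0.7026,   |z_2| = 0.7026.
Moduli of all roots: 1.3401, 0.7026.
All moduli strictly greater than 1? No.
Verdict: Not stationary.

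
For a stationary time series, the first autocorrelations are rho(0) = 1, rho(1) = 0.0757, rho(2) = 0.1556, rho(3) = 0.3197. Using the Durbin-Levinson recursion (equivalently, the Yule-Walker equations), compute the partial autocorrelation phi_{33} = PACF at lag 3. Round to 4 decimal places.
\phi_{33} = 0.3070

The PACF at lag k is phi_{kk}, the last component of the solution
to the Yule-Walker system G_k phi = r_k where
  (G_k)_{ij} = rho(|i - j|), (r_k)_i = rho(i), i,j = 1..k.
Equivalently, Durbin-Levinson gives phi_{kk} iteratively:
  phi_{11} = rho(1)
  phi_{kk} = [rho(k) - sum_{j=1..k-1} phi_{k-1,j} rho(k-j)]
            / [1 - sum_{j=1..k-1} phi_{k-1,j} rho(j)],
  phi_{k,j} = phi_{k-1,j} - phi_{kk} phi_{k-1,k-j},  j = 1..k-1.
Step k = 1:
  phi_11 = rho(1) = 0.0757.
Step k = 2:
  phi_22 = [rho(2) - phi_11 rho(1)] / [1 - phi_11 rho(1)] = [0.1556 - (0.0757)(0.0757)] / [1 - (0.0757)(0.0757)]
         = 0.14986951 / 0.99426951 = 0.150733.
  Update: phi_21 = phi_11 - phi_22 phi_11 = 0.0757 - (0.150733)(0.0757) = 0.064289.
Step k = 3:
  phi_33 = [rho(3) - phi_21 rho(2) - phi_22 rho(1)] / [1 - phi_21 rho(1) - phi_22 rho(2)]
    numerator   = 0.3197 - (0.064289)(0.1556) - (0.150733)(0.0757) = 0.29828605
    denominator = 1 - (0.064289)(0.0757) - (0.150733)(0.1556) = 0.97167919
  phi_33 = 0.29828605 / 0.97167919 = 0.307.
Therefore phi_{33} = 0.3070.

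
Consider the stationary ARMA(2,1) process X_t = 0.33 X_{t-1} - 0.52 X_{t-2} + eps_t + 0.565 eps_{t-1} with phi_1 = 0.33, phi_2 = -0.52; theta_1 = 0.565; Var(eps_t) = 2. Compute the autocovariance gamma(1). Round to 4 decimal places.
\gamma(1) = 1.7206

Multiply the model equation by X_{t-k} and take expectations. With theta_0 = psi_0 = 1 and psi_j the MA(infinity) weights, this gives
  gamma(k) - sum_i phi_i gamma(k-i) = c_k,
  c_k = sigma^2 * sum_{j=k..q} theta_j psi_{j-k}   (c_k = 0 for k > q),
using gamma(-m) = gamma(m).
psi-weights needed (psi_j = theta_j + sum_i phi_i psi_{j-i}):
  psi_1 = theta_1 + phi_1 = 0.565 + (0.33) = 0.895
Right-hand sides:
  c_0 = sigma^2 (1 + theta_1 psi_1) = 2 * (1 + (0.565)(0.895)) = 2 * 1.505675 = 3.01135
  c_1 = sigma^2 theta_1 = 2 * (0.565) = 1.13
  c_2 = 0
Equations for k = 0, 1, 2 (AR order 2, c_2 = 0):
  (E0) gamma(0) = phi_1 gamma(1) + phi_2 gamma(2) + c_0
  (E1) gamma(1) = phi_1 gamma(0) + phi_2 gamma(1) + c_1
  (E2) gamma(2) = phi_1 gamma(1) + phi_2 gamma(0)
From (E1): gamma(1) = A gamma(0) + B with
  A = phi_1 / (1 - phi_2) = 0.33 / 1.52 = 0.217105,   B = c_1 / (1 - phi_2) = 1.13 / 1.52 = 0.743421.
Insert (E2) into (E0): gamma(0) (1 - phi_2^2) = phi_1 (1 + phi_2) gamma(1) + c_0.
  phi_1 (1 + phi_2) = (0.33)(0.48) = 0.1584,   1 - phi_2^2 = 0.7296.
Replace gamma(1) by A gamma(0) + B and collect gamma(0):
  gamma(0) [0.7296 - (0.1584)(0.217105)] = (0.1584)(0.743421) + 3.01135
  gamma(0) * 0.695211 = 3.129108
  gamma(0) = 3.129108 / 0.695211 = 4.50095.
  gamma(1) = A gamma(0) + B = (0.217105)(4.50095) + (0.743421) = 1.720601.
Therefore gamma(1) = 1.7206 (to 4 decimal places).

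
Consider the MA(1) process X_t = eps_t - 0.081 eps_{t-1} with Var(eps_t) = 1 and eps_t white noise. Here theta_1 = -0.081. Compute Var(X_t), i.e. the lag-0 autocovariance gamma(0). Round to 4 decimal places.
\gamma(0) = 1.0066

For an MA(q) process X_t = eps_t + sum_i theta_i eps_{t-i} with
Var(eps_t) = sigma^2, the variance is
  gamma(0) = sigma^2 * (1 + sum_i theta_i^2).
  sum_i theta_i^2 = (-0.081)^2 = 0.006561.
  gamma(0) = 1 * (1 + 0.006561) = 1 * 1.006561 = 1.006561, which rounds to 1.0066.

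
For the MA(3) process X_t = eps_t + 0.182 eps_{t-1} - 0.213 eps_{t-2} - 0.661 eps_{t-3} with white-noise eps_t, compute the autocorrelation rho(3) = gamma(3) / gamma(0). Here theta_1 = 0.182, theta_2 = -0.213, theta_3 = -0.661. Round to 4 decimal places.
\rho(3) = -0.4362

For an MA(q) process with theta_0 = 1, the autocovariance is
  gamma(k) = sigma^2 * sum_{i=0..q-k} theta_i * theta_{i+k},
and rho(k) = gamma(k) / gamma(0). Sigma^2 cancels.
  numerator   = (1)*(-0.661) = -0.661.
  denominator = (1)^2 + (0.182)^2 + (-0.213)^2 + (-0.661)^2 = 1.515414.
  rho(3) = -0.661 / 1.515414 = -0.4362.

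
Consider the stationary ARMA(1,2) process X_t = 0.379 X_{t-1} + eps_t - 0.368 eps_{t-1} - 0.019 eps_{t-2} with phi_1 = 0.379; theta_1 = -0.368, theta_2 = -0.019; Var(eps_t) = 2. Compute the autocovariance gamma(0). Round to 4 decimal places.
\gamma(0) = 2.0008

Multiply the model equation by X_{t-k} and take expectations. With theta_0 = psi_0 = 1 and psi_j the MA(infinity) weights, this gives
  gamma(k) - sum_i phi_i gamma(k-i) = c_k,
  c_k = sigma^2 * sum_{j=k..q} theta_j psi_{j-k}   (c_k = 0 for k > q),
using gamma(-m) = gamma(m).
psi-weights needed (psi_j = theta_j + sum_i phi_i psi_{j-i}):
  psi_1 = theta_1 + phi_1 = -0.368 + (0.379) = 0.011
  psi_2 = theta_2 + phi_1 psi_1 = -0.019 + (0.379)(0.011) = -0.014831
Right-hand sides:
  c_0 = sigma^2 (1 + theta_1 psi_1 + theta_2 psi_2) = 2 * (1 + (-0.368)(0.011) + (-0.019)(-0.014831)) = 2 * 0.996234 = 1.992468
  c_1 = sigma^2 (theta_1 + theta_2 psi_1) = 2 * (-0.368 + (-0.019)(0.011)) = -0.736418
  c_2 = sigma^2 theta_2 = 2 * (-0.019) = -0.038
Equations for k = 0 and k = 1 (AR order 1):
  gamma(0) = phi_1 gamma(1) + c_0
  gamma(1) = phi_1 gamma(0) + c_1
Substituting the second into the first: gamma(0) (1 - phi_1^2) = c_0 + phi_1 c_1, so
  gamma(0) = (c_0 + phi_1 c_1) / (1 - phi_1^2) = (1.992468 + (0.379)(-0.736418)) / (1 - (0.379)^2) = 1.713365 / 0.856359 = 2.000756.
Therefore gamma(0) = 2.0008 (to 4 decimal places).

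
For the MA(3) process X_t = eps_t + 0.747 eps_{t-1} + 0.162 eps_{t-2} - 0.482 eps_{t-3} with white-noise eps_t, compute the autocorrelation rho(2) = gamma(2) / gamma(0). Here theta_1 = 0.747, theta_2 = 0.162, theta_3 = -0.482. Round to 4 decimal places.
\rho(2) = -0.1090

For an MA(q) process with theta_0 = 1, the autocovariance is
  gamma(k) = sigma^2 * sum_{i=0..q-k} theta_i * theta_{i+k},
and rho(k) = gamma(k) / gamma(0). Sigma^2 cancels.
  numerator   = (1)*(0.162) + (0.747)*(-0.482) = -0.198054.
  denominator = (1)^2 + (0.747)^2 + (0.162)^2 + (-0.482)^2 = 1.816577.
  rho(2) = -0.198054 / 1.816577 = -0.1090.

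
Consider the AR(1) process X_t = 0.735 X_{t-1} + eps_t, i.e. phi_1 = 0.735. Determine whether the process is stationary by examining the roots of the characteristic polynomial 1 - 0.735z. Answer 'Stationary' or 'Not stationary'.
\text{Stationary}

The AR(p) characteristic polynomial is P(z) = 1 - 0.735z.
Stationarity requires all roots to lie outside the unit circle, i.e. |z| > 1 for every root.
This is linear in z: 1 + (-0.735) z = 0  =>  z = -1/(-0.735) = 1.360544,  |z| = 1.360544.
Moduli of all roots: 1.3605.
All moduli strictly greater than 1? Yes.
Verdict: Stationary.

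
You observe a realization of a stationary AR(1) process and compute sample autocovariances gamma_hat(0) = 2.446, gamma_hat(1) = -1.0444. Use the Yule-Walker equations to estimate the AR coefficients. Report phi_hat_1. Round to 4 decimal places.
\hat\phi_{1} = -0.4270

The Yule-Walker equations for an AR(p) process read, in matrix form,
  Gamma_p phi = r_p,   with   (Gamma_p)_{ij} = gamma(|i - j|),
                       (r_p)_i = gamma(i),   i,j = 1..p.
Substitute the sample gammas (Toeplitz matrix and right-hand side of size 1):
  Gamma_p = [[2.446]]
  r_p     = [-1.0444]
With p = 1 this is the single equation gamma(0) phi_1 = gamma(1):
  phi_hat_1 = gamma(1) / gamma(0) = -1.0444 / 2.446 = -0.4270.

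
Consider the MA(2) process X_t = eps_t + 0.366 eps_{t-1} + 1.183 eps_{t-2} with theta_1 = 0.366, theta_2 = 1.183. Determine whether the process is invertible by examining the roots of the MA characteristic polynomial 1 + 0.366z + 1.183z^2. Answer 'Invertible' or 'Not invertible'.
\text{Not invertible}

The MA(q) characteristic polynomial is P(z) = 1 + 0.366z + 1.183z^2.
Invertibility requires all roots to lie outside the unit circle, i.e. |z| > 1 for every root.
Set 1 + (0.366) z + (1.183) z^2 = 0, i.e. a z^2 + b z + c = 0 with a = 1.183, b = 0.366, c = 1.
Discriminant D = b^2 - 4ac = (0.366)^2 - 4*(1.183)*1 = 0.133956 - (4.732) = -4.598044.
D < 0, so the roots are the complex-conjugate pair z = (-b +/- i sqrt(-D)) / (2a) = -0.1547 +/- 0.9063i.
For a conjugate pair |z|^2 = z * conj(z) = (product of roots) = c/a = 1/(1.183) = 0.845309, so |z| = sqrt(0.845309) = 0.9194 for both roots.
Moduli of all roots: 0.9194, 0.9194.
All moduli strictly greater than 1? No.
Verdict: Not invertible.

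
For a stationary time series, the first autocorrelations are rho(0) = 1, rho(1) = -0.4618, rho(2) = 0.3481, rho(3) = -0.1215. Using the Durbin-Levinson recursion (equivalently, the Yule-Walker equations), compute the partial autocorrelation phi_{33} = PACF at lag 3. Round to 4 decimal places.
\phi_{33} = 0.1190

The PACF at lag k is phi_{kk}, the last component of the solution
to the Yule-Walker system G_k phi = r_k where
  (G_k)_{ij} = rho(|i - j|), (r_k)_i = rho(i), i,j = 1..k.
Equivalently, Durbin-Levinson gives phi_{kk} iteratively:
  phi_{11} = rho(1)
  phi_{kk} = [rho(k) - sum_{j=1..k-1} phi_{k-1,j} rho(k-j)]
            / [1 - sum_{j=1..k-1} phi_{k-1,j} rho(j)],
  phi_{k,j} = phi_{k-1,j} - phi_{kk} phi_{k-1,k-j},  j = 1..k-1.
Step k = 1:
  phi_11 = rho(1) = -0.4618.
Step k = 2:
  phi_22 = [rho(2) - phi_11 rho(1)] / [1 - phi_11 rho(1)] = [0.3481 - (-0.4618)(-0.4618)] / [1 - (-0.4618)(-0.4618)]
         = 0.13484076 / 0.78674076 = 0.171392.
  Update: phi_21 = phi_11 - phi_22 phi_11 = -0.4618 - (0.171392)(-0.4618) = -0.382651.
Step k = 3:
  phi_33 = [rho(3) - phi_21 rho(2) - phi_22 rho(1)] / [1 - phi_21 rho(1) - phi_22 rho(2)]
    numerator   = -0.1215 - (-0.382651)(0.3481) - (0.171392)(-0.4618) = 0.09084958
    denominator = 1 - (-0.382651)(-0.4618) - (0.171392)(0.3481) = 0.76363019
  phi_33 = 0.09084958 / 0.76363019 = 0.119.
Therefore phi_{33} = 0.1190.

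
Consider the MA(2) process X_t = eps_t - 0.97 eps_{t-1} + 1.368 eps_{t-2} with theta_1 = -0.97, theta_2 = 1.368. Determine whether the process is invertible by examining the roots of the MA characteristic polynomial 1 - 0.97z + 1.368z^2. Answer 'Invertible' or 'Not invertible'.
\text{Not invertible}

The MA(q) characteristic polynomial is P(z) = 1 - 0.97z + 1.368z^2.
Invertibility requires all roots to lie outside the unit circle, i.e. |z| > 1 for every root.
Set 1 + (-0.97) z + (1.368) z^2 = 0, i.e. a z^2 + b z + c = 0 with a = 1.368, b = -0.97, c = 1.
Discriminant D = b^2 - 4ac = (-0.97)^2 - 4*(1.368)*1 = 0.9409 - (5.472) = -4.5311.
D < 0, so the roots are the complex-conjugate pair z = (-b +/- i sqrt(-D)) / (2a) = 0.3545 +/- 0.778i.
For a conjugate pair |z|^2 = z * conj(z) = (product of roots) = c/a = 1/(1.368) = 0.730994, so |z| = sqrt(0.730994) = 0.855 for both roots.
Moduli of all roots: 0.8550, 0.8550.
All moduli strictly greater than 1? No.
Verdict: Not invertible.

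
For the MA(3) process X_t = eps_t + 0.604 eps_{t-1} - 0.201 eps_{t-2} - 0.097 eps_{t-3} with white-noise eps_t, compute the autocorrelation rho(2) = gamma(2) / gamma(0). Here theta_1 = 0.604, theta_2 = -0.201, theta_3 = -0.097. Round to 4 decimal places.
\rho(2) = -0.1835

For an MA(q) process with theta_0 = 1, the autocovariance is
  gamma(k) = sigma^2 * sum_{i=0..q-k} theta_i * theta_{i+k},
and rho(k) = gamma(k) / gamma(0). Sigma^2 cancels.
  numerator   = (1)*(-0.201) + (0.604)*(-0.097) = -0.259588.
  denominator = (1)^2 + (0.604)^2 + (-0.201)^2 + (-0.097)^2 = 1.414626.
  rho(2) = -0.259588 / 1.414626 = -0.1835.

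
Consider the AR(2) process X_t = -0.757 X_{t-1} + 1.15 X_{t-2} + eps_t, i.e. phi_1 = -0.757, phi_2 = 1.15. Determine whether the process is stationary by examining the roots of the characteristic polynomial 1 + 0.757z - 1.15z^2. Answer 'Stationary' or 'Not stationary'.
\text{Not stationary}

The AR(p) characteristic polynomial is P(z) = 1 + 0.757z - 1.15z^2.
Stationarity requires all roots to lie outside the unit circle, i.e. |z| > 1 for every root.
Set 1 + (0.757) z + (-1.15) z^2 = 0, i.e. a z^2 + b z + c = 0 with a = -1.15, b = 0.757, c = 1.
Discriminant D = b^2 - 4ac = (0.757)^2 - 4*(-1.15)*1 = 0.573049 - (-4.6) = 5.173049.
D >= 0, so the roots are real: z = (-b +/- sqrt(D)) / (2a) = (-0.757 +/- 2.274434) / (-2.3).
  z_1 = (-0.757 + 2.274434) / (-2.3) = -0.6598,   |z_1| = 0.6598.
  z_2 = (-0.757 - 2.274434) / (-2.3) = 1.318,   |z_2| = 1.318.
Moduli of all roots: 0.6598, 1.3180.
All moduli strictly greater than 1? No.
Verdict: Not stationary.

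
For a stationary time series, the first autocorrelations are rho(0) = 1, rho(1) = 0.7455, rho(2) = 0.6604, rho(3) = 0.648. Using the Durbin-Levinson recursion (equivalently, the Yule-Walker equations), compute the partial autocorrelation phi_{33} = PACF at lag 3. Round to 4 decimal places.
\phi_{33} = 0.2289

The PACF at lag k is phi_{kk}, the last component of the solution
to the Yule-Walker system G_k phi = r_k where
  (G_k)_{ij} = rho(|i - j|), (r_k)_i = rho(i), i,j = 1..k.
Equivalently, Durbin-Levinson gives phi_{kk} iteratively:
  phi_{11} = rho(1)
  phi_{kk} = [rho(k) - sum_{j=1..k-1} phi_{k-1,j} rho(k-j)]
            / [1 - sum_{j=1..k-1} phi_{k-1,j} rho(j)],
  phi_{k,j} = phi_{k-1,j} - phi_{kk} phi_{k-1,k-j},  j = 1..k-1.
Step k = 1:
  phi_11 = rho(1) = 0.7455.
Step k = 2:
  phi_22 = [rho(2) - phi_11 rho(1)] / [1 - phi_11 rho(1)] = [0.6604 - (0.7455)(0.7455)] / [1 - (0.7455)(0.7455)]
         = 0.10462975 / 0.44422975 = 0.235531.
  Update: phi_21 = phi_11 - phi_22 phi_11 = 0.7455 - (0.235531)(0.7455) = 0.569912.
Step k = 3:
  phi_33 = [rho(3) - phi_21 rho(2) - phi_22 rho(1)] / [1 - phi_21 rho(1) - phi_22 rho(2)]
    numerator   = 0.648 - (0.569912)(0.6604) - (0.235531)(0.7455) = 0.09604207
    denominator = 1 - (0.569912)(0.7455) - (0.235531)(0.6604) = 0.41958623
  phi_33 = 0.09604207 / 0.41958623 = 0.2289.
Therefore phi_{33} = 0.2289.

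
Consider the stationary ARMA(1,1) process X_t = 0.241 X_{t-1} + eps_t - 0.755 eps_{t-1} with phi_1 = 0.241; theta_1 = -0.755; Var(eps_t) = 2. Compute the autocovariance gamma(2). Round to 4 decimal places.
\gamma(2) = -0.2152

Multiply the model equation by X_{t-k} and take expectations. With theta_0 = psi_0 = 1 and psi_j the MA(infinity) weights, this gives
  gamma(k) - sum_i phi_i gamma(k-i) = c_k,
  c_k = sigma^2 * sum_{j=k..q} theta_j psi_{j-k}   (c_k = 0 for k > q),
using gamma(-m) = gamma(m).
psi-weights needed (psi_j = theta_j + sum_i phi_i psi_{j-i}):
  psi_1 = theta_1 + phi_1 = -0.755 + (0.241) = -0.514
Right-hand sides:
  c_0 = sigma^2 (1 + theta_1 psi_1) = 2 * (1 + (-0.755)(-0.514)) = 2 * 1.38807 = 2.77614
  c_1 = sigma^2 theta_1 = 2 * (-0.755) = -1.51
  c_2 = 0
Equations for k = 0 and k = 1 (AR order 1):
  gamma(0) = phi_1 gamma(1) + c_0
  gamma(1) = phi_1 gamma(0) + c_1
Substituting the second into the first: gamma(0) (1 - phi_1^2) = c_0 + phi_1 c_1, so
  gamma(0) = (c_0 + phi_1 c_1) / (1 - phi_1^2) = (2.77614 + (0.241)(-1.51)) / (1 - (0.241)^2) = 2.41223 / 0.941919 = 2.560974.
  gamma(1) = phi_1 gamma(0) + c_1 = (0.241)(2.560974) + (-1.51) = -0.892805.
For k = 2 (> q): gamma(2) = phi_1 gamma(1) = (0.241)(-0.892805) = -0.215166.
Therefore gamma(2) = -0.2152 (to 4 decimal places).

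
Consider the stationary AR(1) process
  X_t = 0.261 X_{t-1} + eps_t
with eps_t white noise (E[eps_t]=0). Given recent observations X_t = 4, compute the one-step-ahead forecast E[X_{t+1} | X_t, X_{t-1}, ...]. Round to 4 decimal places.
E[X_{t+1} \mid \mathcal F_t] = 1.0440

For an AR(p) model X_t = c + sum_i phi_i X_{t-i} + eps_t, the
one-step-ahead conditional mean is
  E[X_{t+1} | X_t, ...] = c + sum_i phi_i X_{t+1-i}.
Substitute known values:
  E[X_{t+1} | ...] = (0.261) * (4)
                   = 1.0440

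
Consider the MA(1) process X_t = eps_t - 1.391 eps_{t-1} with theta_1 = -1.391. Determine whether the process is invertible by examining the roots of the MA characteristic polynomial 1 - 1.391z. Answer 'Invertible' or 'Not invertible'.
\text{Not invertible}

The MA(q) characteristic polynomial is P(z) = 1 - 1.391z.
Invertibility requires all roots to lie outside the unit circle, i.e. |z| > 1 for every root.
This is linear in z: 1 + (-1.391) z = 0  =>  z = -1/(-1.391) = 0.718907,  |z| = 0.718907.
Moduli of all roots: 0.7189.
All moduli strictly greater than 1? No.
Verdict: Not invertible.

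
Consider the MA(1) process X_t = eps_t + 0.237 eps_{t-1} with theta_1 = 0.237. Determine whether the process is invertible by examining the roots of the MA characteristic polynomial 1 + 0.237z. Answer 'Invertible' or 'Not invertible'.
\text{Invertible}

The MA(q) characteristic polynomial is P(z) = 1 + 0.237z.
Invertibility requires all roots to lie outside the unit circle, i.e. |z| > 1 for every root.
This is linear in z: 1 + (0.237) z = 0  =>  z = -1/(0.237) = -4.219409,  |z| = 4.219409.
Moduli of all roots: 4.2194.
All moduli strictly greater than 1? Yes.
Verdict: Invertible.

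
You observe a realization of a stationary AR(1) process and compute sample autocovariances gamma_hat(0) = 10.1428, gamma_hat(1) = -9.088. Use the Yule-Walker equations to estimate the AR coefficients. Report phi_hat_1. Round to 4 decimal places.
\hat\phi_{1} = -0.8960

The Yule-Walker equations for an AR(p) process read, in matrix form,
  Gamma_p phi = r_p,   with   (Gamma_p)_{ij} = gamma(|i - j|),
                       (r_p)_i = gamma(i),   i,j = 1..p.
Substitute the sample gammas (Toeplitz matrix and right-hand side of size 1):
  Gamma_p = [[10.1428]]
  r_p     = [-9.088]
With p = 1 this is the single equation gamma(0) phi_1 = gamma(1):
  phi_hat_1 = gamma(1) / gamma(0) = -9.088 / 10.1428 = -0.8960.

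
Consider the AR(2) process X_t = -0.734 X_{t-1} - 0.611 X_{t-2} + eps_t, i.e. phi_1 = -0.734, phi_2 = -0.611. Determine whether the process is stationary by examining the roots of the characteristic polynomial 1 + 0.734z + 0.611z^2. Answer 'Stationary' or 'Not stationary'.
\text{Stationary}

The AR(p) characteristic polynomial is P(z) = 1 + 0.734z + 0.611z^2.
Stationarity requires all roots to lie outside the unit circle, i.e. |z| > 1 for every root.
Set 1 + (0.734) z + (0.611) z^2 = 0, i.e. a z^2 + b z + c = 0 with a = 0.611, b = 0.734, c = 1.
Discriminant D = b^2 - 4ac = (0.734)^2 - 4*(0.611)*1 = 0.538756 - (2.444) = -1.905244.
D < 0, so the roots are the complex-conjugate pair z = (-b +/- i sqrt(-D)) / (2a) = -0.6007 +/- 1.1295i.
For a conjugate pair |z|^2 = z * conj(z) = (product of roots) = c/a = 1/(0.611) = 1.636661, so |z| = sqrt(1.636661) = 1.2793 for both roots.
Moduli of all roots: 1.2793, 1.2793.
All moduli strictly greater than 1? Yes.
Verdict: Stationary.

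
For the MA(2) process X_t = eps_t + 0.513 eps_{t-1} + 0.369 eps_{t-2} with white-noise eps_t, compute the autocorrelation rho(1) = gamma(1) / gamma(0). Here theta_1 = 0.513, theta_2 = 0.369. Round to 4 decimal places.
\rho(1) = 0.5019

For an MA(q) process with theta_0 = 1, the autocovariance is
  gamma(k) = sigma^2 * sum_{i=0..q-k} theta_i * theta_{i+k},
and rho(k) = gamma(k) / gamma(0). Sigma^2 cancels.
  numerator   = (1)*(0.513) + (0.513)*(0.369) = 0.702297.
  denominator = (1)^2 + (0.513)^2 + (0.369)^2 = 1.39933.
  rho(1) = 0.702297 / 1.39933 = 0.5019.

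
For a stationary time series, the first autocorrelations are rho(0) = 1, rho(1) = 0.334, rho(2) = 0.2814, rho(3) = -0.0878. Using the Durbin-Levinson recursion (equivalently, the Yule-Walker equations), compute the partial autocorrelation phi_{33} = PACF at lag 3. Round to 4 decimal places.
\phi_{33} = -0.2660

The PACF at lag k is phi_{kk}, the last component of the solution
to the Yule-Walker system G_k phi = r_k where
  (G_k)_{ij} = rho(|i - j|), (r_k)_i = rho(i), i,j = 1..k.
Equivalently, Durbin-Levinson gives phi_{kk} iteratively:
  phi_{11} = rho(1)
  phi_{kk} = [rho(k) - sum_{j=1..k-1} phi_{k-1,j} rho(k-j)]
            / [1 - sum_{j=1..k-1} phi_{k-1,j} rho(j)],
  phi_{k,j} = phi_{k-1,j} - phi_{kk} phi_{k-1,k-j},  j = 1..k-1.
Step k = 1:
  phi_11 = rho(1) = 0.334.
Step k = 2:
  phi_22 = [rho(2) - phi_11 rho(1)] / [1 - phi_11 rho(1)] = [0.2814 - (0.334)(0.334)] / [1 - (0.334)(0.334)]
         = 0.169844 / 0.888444 = 0.19117.
  Update: phi_21 = phi_11 - phi_22 phi_11 = 0.334 - (0.19117)(0.334) = 0.270149.
Step k = 3:
  phi_33 = [rho(3) - phi_21 rho(2) - phi_22 rho(1)] / [1 - phi_21 rho(1) - phi_22 rho(2)]
    numerator   = -0.0878 - (0.270149)(0.2814) - (0.19117)(0.334) = -0.22767081
    denominator = 1 - (0.270149)(0.334) - (0.19117)(0.2814) = 0.85597489
  phi_33 = -0.22767081 / 0.85597489 = -0.266.
Therefore phi_{33} = -0.2660.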